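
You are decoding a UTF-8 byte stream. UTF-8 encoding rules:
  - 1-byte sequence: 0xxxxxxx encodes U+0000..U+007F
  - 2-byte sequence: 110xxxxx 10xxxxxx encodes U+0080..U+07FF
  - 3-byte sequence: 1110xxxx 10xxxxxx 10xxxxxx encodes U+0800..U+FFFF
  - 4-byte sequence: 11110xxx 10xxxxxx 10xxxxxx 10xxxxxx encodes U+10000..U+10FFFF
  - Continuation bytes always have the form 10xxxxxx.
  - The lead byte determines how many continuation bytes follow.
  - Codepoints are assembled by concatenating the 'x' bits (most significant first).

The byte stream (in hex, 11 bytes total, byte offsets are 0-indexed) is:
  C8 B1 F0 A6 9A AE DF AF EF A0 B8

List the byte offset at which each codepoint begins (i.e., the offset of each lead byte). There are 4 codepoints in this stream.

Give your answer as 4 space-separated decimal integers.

Answer: 0 2 6 8

Derivation:
Byte[0]=C8: 2-byte lead, need 1 cont bytes. acc=0x8
Byte[1]=B1: continuation. acc=(acc<<6)|0x31=0x231
Completed: cp=U+0231 (starts at byte 0)
Byte[2]=F0: 4-byte lead, need 3 cont bytes. acc=0x0
Byte[3]=A6: continuation. acc=(acc<<6)|0x26=0x26
Byte[4]=9A: continuation. acc=(acc<<6)|0x1A=0x99A
Byte[5]=AE: continuation. acc=(acc<<6)|0x2E=0x266AE
Completed: cp=U+266AE (starts at byte 2)
Byte[6]=DF: 2-byte lead, need 1 cont bytes. acc=0x1F
Byte[7]=AF: continuation. acc=(acc<<6)|0x2F=0x7EF
Completed: cp=U+07EF (starts at byte 6)
Byte[8]=EF: 3-byte lead, need 2 cont bytes. acc=0xF
Byte[9]=A0: continuation. acc=(acc<<6)|0x20=0x3E0
Byte[10]=B8: continuation. acc=(acc<<6)|0x38=0xF838
Completed: cp=U+F838 (starts at byte 8)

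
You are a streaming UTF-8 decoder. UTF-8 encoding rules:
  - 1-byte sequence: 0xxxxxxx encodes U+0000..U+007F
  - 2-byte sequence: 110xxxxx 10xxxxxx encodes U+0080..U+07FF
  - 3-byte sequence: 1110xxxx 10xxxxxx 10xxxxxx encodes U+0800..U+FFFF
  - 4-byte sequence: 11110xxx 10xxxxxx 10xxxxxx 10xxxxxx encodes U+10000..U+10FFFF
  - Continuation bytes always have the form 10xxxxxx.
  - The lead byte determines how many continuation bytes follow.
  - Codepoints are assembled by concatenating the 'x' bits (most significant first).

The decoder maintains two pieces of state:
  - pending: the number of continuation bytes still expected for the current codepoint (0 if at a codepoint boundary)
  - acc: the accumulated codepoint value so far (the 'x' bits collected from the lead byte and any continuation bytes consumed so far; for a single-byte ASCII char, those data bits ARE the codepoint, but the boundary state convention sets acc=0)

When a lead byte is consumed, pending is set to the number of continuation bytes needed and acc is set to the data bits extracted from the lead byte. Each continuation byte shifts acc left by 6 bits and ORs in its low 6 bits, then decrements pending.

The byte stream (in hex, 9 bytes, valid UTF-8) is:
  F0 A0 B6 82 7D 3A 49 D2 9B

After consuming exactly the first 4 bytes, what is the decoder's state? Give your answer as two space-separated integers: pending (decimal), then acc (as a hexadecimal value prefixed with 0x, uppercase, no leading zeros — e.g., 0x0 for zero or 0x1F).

Answer: 0 0x20D82

Derivation:
Byte[0]=F0: 4-byte lead. pending=3, acc=0x0
Byte[1]=A0: continuation. acc=(acc<<6)|0x20=0x20, pending=2
Byte[2]=B6: continuation. acc=(acc<<6)|0x36=0x836, pending=1
Byte[3]=82: continuation. acc=(acc<<6)|0x02=0x20D82, pending=0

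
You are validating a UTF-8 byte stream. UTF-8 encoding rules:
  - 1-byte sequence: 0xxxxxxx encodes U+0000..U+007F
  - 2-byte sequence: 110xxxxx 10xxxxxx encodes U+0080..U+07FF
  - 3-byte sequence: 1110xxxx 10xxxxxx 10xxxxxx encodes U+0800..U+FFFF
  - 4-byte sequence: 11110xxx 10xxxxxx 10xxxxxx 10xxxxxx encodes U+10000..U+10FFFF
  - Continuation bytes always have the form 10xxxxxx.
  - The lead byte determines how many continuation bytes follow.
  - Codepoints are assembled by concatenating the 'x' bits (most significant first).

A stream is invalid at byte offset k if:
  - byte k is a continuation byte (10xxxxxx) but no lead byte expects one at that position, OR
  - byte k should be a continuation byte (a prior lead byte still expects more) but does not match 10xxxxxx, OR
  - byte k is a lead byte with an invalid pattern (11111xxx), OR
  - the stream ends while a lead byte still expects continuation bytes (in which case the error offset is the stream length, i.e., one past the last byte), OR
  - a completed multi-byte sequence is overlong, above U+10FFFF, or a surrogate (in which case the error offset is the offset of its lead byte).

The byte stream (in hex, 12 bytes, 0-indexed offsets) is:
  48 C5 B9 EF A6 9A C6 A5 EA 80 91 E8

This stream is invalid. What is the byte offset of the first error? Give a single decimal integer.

Byte[0]=48: 1-byte ASCII. cp=U+0048
Byte[1]=C5: 2-byte lead, need 1 cont bytes. acc=0x5
Byte[2]=B9: continuation. acc=(acc<<6)|0x39=0x179
Completed: cp=U+0179 (starts at byte 1)
Byte[3]=EF: 3-byte lead, need 2 cont bytes. acc=0xF
Byte[4]=A6: continuation. acc=(acc<<6)|0x26=0x3E6
Byte[5]=9A: continuation. acc=(acc<<6)|0x1A=0xF99A
Completed: cp=U+F99A (starts at byte 3)
Byte[6]=C6: 2-byte lead, need 1 cont bytes. acc=0x6
Byte[7]=A5: continuation. acc=(acc<<6)|0x25=0x1A5
Completed: cp=U+01A5 (starts at byte 6)
Byte[8]=EA: 3-byte lead, need 2 cont bytes. acc=0xA
Byte[9]=80: continuation. acc=(acc<<6)|0x00=0x280
Byte[10]=91: continuation. acc=(acc<<6)|0x11=0xA011
Completed: cp=U+A011 (starts at byte 8)
Byte[11]=E8: 3-byte lead, need 2 cont bytes. acc=0x8
Byte[12]: stream ended, expected continuation. INVALID

Answer: 12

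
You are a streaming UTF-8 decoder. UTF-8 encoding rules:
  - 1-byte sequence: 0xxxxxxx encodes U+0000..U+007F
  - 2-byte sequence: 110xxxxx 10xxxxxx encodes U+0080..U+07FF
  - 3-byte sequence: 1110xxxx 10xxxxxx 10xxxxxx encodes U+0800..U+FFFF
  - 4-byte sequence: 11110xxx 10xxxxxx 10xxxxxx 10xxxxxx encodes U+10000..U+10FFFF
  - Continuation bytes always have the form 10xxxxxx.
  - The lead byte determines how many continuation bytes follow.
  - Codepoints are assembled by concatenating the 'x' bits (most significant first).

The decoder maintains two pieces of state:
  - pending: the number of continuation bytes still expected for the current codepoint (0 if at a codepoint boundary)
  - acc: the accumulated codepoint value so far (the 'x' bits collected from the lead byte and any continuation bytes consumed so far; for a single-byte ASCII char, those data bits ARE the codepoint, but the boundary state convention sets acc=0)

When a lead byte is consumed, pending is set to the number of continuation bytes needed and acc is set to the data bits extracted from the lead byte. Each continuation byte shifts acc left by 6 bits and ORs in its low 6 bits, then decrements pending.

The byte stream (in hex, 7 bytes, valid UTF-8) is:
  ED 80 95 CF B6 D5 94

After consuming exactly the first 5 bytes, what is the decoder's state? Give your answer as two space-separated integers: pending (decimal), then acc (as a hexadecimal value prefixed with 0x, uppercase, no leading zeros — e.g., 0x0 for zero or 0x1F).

Byte[0]=ED: 3-byte lead. pending=2, acc=0xD
Byte[1]=80: continuation. acc=(acc<<6)|0x00=0x340, pending=1
Byte[2]=95: continuation. acc=(acc<<6)|0x15=0xD015, pending=0
Byte[3]=CF: 2-byte lead. pending=1, acc=0xF
Byte[4]=B6: continuation. acc=(acc<<6)|0x36=0x3F6, pending=0

Answer: 0 0x3F6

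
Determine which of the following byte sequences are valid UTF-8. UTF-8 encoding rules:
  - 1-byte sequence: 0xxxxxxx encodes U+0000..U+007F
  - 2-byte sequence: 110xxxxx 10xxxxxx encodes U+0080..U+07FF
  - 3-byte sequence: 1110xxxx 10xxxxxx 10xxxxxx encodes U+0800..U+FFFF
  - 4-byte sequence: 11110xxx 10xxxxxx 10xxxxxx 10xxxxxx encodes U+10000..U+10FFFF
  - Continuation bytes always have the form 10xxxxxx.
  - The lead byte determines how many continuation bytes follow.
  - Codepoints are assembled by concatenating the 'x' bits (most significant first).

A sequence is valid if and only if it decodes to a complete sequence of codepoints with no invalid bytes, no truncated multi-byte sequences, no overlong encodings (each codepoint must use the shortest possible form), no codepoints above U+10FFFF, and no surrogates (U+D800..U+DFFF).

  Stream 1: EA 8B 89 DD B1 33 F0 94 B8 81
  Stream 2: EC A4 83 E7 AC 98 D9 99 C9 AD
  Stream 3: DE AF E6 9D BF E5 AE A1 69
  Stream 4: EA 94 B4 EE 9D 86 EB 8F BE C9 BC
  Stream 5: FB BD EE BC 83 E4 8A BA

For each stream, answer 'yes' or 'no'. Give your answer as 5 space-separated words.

Answer: yes yes yes yes no

Derivation:
Stream 1: decodes cleanly. VALID
Stream 2: decodes cleanly. VALID
Stream 3: decodes cleanly. VALID
Stream 4: decodes cleanly. VALID
Stream 5: error at byte offset 0. INVALID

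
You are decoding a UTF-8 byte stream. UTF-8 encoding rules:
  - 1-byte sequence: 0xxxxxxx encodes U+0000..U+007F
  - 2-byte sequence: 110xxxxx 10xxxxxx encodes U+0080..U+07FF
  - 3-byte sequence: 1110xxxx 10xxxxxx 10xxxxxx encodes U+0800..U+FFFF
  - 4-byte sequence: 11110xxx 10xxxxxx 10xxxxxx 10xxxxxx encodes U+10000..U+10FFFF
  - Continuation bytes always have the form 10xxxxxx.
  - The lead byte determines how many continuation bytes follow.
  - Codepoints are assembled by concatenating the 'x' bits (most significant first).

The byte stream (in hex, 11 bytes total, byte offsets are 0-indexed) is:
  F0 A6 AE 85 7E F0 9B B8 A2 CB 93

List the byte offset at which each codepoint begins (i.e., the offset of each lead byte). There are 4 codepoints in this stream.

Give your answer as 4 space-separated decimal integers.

Answer: 0 4 5 9

Derivation:
Byte[0]=F0: 4-byte lead, need 3 cont bytes. acc=0x0
Byte[1]=A6: continuation. acc=(acc<<6)|0x26=0x26
Byte[2]=AE: continuation. acc=(acc<<6)|0x2E=0x9AE
Byte[3]=85: continuation. acc=(acc<<6)|0x05=0x26B85
Completed: cp=U+26B85 (starts at byte 0)
Byte[4]=7E: 1-byte ASCII. cp=U+007E
Byte[5]=F0: 4-byte lead, need 3 cont bytes. acc=0x0
Byte[6]=9B: continuation. acc=(acc<<6)|0x1B=0x1B
Byte[7]=B8: continuation. acc=(acc<<6)|0x38=0x6F8
Byte[8]=A2: continuation. acc=(acc<<6)|0x22=0x1BE22
Completed: cp=U+1BE22 (starts at byte 5)
Byte[9]=CB: 2-byte lead, need 1 cont bytes. acc=0xB
Byte[10]=93: continuation. acc=(acc<<6)|0x13=0x2D3
Completed: cp=U+02D3 (starts at byte 9)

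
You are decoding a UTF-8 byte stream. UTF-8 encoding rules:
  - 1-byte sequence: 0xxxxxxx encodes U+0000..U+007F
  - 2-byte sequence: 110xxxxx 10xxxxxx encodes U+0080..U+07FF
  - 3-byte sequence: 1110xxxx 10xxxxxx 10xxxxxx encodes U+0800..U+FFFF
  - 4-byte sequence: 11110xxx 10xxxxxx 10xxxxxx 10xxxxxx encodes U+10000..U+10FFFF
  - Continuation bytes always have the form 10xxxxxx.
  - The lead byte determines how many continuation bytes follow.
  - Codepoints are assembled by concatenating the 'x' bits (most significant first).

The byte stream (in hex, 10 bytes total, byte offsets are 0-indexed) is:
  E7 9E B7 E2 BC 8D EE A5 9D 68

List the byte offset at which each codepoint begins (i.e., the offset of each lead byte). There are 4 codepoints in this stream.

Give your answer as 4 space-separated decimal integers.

Byte[0]=E7: 3-byte lead, need 2 cont bytes. acc=0x7
Byte[1]=9E: continuation. acc=(acc<<6)|0x1E=0x1DE
Byte[2]=B7: continuation. acc=(acc<<6)|0x37=0x77B7
Completed: cp=U+77B7 (starts at byte 0)
Byte[3]=E2: 3-byte lead, need 2 cont bytes. acc=0x2
Byte[4]=BC: continuation. acc=(acc<<6)|0x3C=0xBC
Byte[5]=8D: continuation. acc=(acc<<6)|0x0D=0x2F0D
Completed: cp=U+2F0D (starts at byte 3)
Byte[6]=EE: 3-byte lead, need 2 cont bytes. acc=0xE
Byte[7]=A5: continuation. acc=(acc<<6)|0x25=0x3A5
Byte[8]=9D: continuation. acc=(acc<<6)|0x1D=0xE95D
Completed: cp=U+E95D (starts at byte 6)
Byte[9]=68: 1-byte ASCII. cp=U+0068

Answer: 0 3 6 9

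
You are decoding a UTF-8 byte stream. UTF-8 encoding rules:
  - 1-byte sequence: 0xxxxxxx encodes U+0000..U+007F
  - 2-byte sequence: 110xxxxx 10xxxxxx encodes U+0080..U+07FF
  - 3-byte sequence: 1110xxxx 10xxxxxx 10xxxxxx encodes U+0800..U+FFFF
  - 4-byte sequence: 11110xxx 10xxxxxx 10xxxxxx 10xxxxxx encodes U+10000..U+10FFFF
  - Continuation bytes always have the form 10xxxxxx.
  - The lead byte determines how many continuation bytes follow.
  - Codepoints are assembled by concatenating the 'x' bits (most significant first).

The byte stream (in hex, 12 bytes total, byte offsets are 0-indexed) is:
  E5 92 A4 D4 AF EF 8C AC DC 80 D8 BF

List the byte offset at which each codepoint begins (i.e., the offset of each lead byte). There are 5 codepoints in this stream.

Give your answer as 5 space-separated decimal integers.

Byte[0]=E5: 3-byte lead, need 2 cont bytes. acc=0x5
Byte[1]=92: continuation. acc=(acc<<6)|0x12=0x152
Byte[2]=A4: continuation. acc=(acc<<6)|0x24=0x54A4
Completed: cp=U+54A4 (starts at byte 0)
Byte[3]=D4: 2-byte lead, need 1 cont bytes. acc=0x14
Byte[4]=AF: continuation. acc=(acc<<6)|0x2F=0x52F
Completed: cp=U+052F (starts at byte 3)
Byte[5]=EF: 3-byte lead, need 2 cont bytes. acc=0xF
Byte[6]=8C: continuation. acc=(acc<<6)|0x0C=0x3CC
Byte[7]=AC: continuation. acc=(acc<<6)|0x2C=0xF32C
Completed: cp=U+F32C (starts at byte 5)
Byte[8]=DC: 2-byte lead, need 1 cont bytes. acc=0x1C
Byte[9]=80: continuation. acc=(acc<<6)|0x00=0x700
Completed: cp=U+0700 (starts at byte 8)
Byte[10]=D8: 2-byte lead, need 1 cont bytes. acc=0x18
Byte[11]=BF: continuation. acc=(acc<<6)|0x3F=0x63F
Completed: cp=U+063F (starts at byte 10)

Answer: 0 3 5 8 10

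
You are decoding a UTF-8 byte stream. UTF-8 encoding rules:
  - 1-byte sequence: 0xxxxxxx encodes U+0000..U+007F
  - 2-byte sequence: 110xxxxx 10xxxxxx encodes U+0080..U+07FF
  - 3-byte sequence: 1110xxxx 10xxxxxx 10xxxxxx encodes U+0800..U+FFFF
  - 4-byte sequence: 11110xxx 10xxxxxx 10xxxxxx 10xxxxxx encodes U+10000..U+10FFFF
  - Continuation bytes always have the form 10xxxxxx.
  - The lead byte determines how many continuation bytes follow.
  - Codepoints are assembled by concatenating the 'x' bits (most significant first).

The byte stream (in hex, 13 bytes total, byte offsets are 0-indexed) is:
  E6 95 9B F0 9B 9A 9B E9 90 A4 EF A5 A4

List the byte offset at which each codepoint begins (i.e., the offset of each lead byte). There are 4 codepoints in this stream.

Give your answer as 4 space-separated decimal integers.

Answer: 0 3 7 10

Derivation:
Byte[0]=E6: 3-byte lead, need 2 cont bytes. acc=0x6
Byte[1]=95: continuation. acc=(acc<<6)|0x15=0x195
Byte[2]=9B: continuation. acc=(acc<<6)|0x1B=0x655B
Completed: cp=U+655B (starts at byte 0)
Byte[3]=F0: 4-byte lead, need 3 cont bytes. acc=0x0
Byte[4]=9B: continuation. acc=(acc<<6)|0x1B=0x1B
Byte[5]=9A: continuation. acc=(acc<<6)|0x1A=0x6DA
Byte[6]=9B: continuation. acc=(acc<<6)|0x1B=0x1B69B
Completed: cp=U+1B69B (starts at byte 3)
Byte[7]=E9: 3-byte lead, need 2 cont bytes. acc=0x9
Byte[8]=90: continuation. acc=(acc<<6)|0x10=0x250
Byte[9]=A4: continuation. acc=(acc<<6)|0x24=0x9424
Completed: cp=U+9424 (starts at byte 7)
Byte[10]=EF: 3-byte lead, need 2 cont bytes. acc=0xF
Byte[11]=A5: continuation. acc=(acc<<6)|0x25=0x3E5
Byte[12]=A4: continuation. acc=(acc<<6)|0x24=0xF964
Completed: cp=U+F964 (starts at byte 10)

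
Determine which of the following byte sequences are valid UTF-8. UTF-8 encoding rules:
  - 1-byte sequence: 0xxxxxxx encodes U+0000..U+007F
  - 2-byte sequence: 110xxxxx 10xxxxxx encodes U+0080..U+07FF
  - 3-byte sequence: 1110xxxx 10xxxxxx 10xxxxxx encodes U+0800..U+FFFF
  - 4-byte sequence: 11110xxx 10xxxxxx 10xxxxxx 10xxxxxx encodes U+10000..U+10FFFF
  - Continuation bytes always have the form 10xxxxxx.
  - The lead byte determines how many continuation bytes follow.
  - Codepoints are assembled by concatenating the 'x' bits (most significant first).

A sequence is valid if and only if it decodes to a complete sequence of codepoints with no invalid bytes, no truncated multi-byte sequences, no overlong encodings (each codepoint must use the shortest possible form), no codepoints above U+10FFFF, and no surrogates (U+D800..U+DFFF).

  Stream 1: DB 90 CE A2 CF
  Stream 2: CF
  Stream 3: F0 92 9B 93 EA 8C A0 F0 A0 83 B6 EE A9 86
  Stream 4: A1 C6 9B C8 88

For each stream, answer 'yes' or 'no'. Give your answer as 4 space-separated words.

Answer: no no yes no

Derivation:
Stream 1: error at byte offset 5. INVALID
Stream 2: error at byte offset 1. INVALID
Stream 3: decodes cleanly. VALID
Stream 4: error at byte offset 0. INVALID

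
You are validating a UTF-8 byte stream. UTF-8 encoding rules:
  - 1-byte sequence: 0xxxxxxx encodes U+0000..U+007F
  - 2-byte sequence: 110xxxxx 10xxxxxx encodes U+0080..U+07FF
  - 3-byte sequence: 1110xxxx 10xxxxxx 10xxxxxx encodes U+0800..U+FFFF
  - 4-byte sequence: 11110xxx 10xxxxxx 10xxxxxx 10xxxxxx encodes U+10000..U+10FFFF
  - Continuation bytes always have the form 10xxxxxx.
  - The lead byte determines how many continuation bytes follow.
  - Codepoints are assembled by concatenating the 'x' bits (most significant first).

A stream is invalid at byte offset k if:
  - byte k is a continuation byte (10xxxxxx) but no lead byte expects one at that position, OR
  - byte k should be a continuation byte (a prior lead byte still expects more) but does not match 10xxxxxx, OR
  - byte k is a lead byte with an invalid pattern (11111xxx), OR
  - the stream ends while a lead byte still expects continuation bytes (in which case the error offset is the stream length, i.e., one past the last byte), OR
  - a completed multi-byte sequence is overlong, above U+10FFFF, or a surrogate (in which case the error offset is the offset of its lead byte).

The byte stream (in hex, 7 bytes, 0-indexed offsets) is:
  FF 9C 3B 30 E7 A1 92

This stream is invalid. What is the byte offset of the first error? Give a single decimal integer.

Answer: 0

Derivation:
Byte[0]=FF: INVALID lead byte (not 0xxx/110x/1110/11110)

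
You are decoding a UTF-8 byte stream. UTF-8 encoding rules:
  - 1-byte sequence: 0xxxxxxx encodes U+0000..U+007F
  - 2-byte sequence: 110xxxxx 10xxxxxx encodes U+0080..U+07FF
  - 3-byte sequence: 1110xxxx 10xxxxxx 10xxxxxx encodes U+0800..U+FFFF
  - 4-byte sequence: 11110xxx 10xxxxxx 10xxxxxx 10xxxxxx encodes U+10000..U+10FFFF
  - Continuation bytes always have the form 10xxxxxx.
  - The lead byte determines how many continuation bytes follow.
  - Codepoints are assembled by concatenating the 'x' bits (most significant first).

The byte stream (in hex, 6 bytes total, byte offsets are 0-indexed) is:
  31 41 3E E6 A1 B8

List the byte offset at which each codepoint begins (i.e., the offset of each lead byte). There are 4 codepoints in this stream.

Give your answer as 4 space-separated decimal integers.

Byte[0]=31: 1-byte ASCII. cp=U+0031
Byte[1]=41: 1-byte ASCII. cp=U+0041
Byte[2]=3E: 1-byte ASCII. cp=U+003E
Byte[3]=E6: 3-byte lead, need 2 cont bytes. acc=0x6
Byte[4]=A1: continuation. acc=(acc<<6)|0x21=0x1A1
Byte[5]=B8: continuation. acc=(acc<<6)|0x38=0x6878
Completed: cp=U+6878 (starts at byte 3)

Answer: 0 1 2 3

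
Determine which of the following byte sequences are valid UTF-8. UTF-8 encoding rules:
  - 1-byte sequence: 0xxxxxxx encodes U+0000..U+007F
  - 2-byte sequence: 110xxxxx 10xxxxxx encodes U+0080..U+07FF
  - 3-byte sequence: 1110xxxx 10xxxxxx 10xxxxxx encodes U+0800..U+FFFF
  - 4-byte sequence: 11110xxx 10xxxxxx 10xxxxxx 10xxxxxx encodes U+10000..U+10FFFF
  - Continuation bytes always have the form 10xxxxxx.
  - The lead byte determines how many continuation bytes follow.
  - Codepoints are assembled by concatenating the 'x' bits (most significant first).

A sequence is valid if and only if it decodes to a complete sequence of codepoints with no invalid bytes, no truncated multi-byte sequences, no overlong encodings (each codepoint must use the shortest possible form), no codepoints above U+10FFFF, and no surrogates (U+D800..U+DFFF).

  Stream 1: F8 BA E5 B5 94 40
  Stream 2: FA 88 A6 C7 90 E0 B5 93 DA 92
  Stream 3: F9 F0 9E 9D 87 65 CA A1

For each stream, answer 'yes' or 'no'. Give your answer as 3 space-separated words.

Stream 1: error at byte offset 0. INVALID
Stream 2: error at byte offset 0. INVALID
Stream 3: error at byte offset 0. INVALID

Answer: no no no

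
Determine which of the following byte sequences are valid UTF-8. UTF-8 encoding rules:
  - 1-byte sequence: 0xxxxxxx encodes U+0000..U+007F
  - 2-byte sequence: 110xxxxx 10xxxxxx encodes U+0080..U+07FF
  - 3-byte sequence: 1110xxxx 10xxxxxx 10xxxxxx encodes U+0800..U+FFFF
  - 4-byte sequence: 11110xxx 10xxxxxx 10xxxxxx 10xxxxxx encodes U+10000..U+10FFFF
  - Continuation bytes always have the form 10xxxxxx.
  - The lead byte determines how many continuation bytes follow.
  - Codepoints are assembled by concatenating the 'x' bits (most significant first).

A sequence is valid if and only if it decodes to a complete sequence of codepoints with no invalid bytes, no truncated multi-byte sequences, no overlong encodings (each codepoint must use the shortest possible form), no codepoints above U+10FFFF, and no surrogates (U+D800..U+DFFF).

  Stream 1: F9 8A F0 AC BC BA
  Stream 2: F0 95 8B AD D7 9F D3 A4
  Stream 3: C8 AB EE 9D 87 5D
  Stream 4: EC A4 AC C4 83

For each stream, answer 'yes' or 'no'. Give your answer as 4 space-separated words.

Answer: no yes yes yes

Derivation:
Stream 1: error at byte offset 0. INVALID
Stream 2: decodes cleanly. VALID
Stream 3: decodes cleanly. VALID
Stream 4: decodes cleanly. VALID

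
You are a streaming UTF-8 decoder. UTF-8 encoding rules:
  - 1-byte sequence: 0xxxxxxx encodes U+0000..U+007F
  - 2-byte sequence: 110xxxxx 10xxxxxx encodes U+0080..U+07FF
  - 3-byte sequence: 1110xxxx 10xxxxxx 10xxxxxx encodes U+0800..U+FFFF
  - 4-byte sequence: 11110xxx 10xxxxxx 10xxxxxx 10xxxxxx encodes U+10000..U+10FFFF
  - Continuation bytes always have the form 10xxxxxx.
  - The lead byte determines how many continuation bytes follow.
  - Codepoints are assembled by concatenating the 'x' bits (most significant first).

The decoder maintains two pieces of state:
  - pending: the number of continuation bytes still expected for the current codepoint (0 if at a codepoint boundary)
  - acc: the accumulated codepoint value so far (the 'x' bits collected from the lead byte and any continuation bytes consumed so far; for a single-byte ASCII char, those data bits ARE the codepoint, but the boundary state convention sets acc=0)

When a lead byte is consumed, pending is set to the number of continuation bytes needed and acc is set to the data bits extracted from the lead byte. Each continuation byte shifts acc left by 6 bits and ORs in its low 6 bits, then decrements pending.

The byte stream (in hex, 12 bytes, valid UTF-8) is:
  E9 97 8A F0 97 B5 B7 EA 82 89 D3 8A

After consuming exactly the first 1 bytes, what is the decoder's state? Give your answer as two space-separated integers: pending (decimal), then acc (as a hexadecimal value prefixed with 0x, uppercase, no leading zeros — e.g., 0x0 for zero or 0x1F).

Byte[0]=E9: 3-byte lead. pending=2, acc=0x9

Answer: 2 0x9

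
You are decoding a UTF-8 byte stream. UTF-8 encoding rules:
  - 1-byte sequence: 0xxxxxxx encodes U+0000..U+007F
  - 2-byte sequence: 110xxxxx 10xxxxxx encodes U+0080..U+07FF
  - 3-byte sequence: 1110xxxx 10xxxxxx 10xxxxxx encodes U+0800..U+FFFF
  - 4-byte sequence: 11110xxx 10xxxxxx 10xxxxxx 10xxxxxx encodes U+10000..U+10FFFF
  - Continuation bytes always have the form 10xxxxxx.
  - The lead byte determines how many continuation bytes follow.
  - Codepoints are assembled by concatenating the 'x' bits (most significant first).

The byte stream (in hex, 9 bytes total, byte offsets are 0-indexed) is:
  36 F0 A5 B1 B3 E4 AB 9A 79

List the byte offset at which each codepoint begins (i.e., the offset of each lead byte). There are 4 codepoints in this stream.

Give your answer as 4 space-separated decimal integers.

Byte[0]=36: 1-byte ASCII. cp=U+0036
Byte[1]=F0: 4-byte lead, need 3 cont bytes. acc=0x0
Byte[2]=A5: continuation. acc=(acc<<6)|0x25=0x25
Byte[3]=B1: continuation. acc=(acc<<6)|0x31=0x971
Byte[4]=B3: continuation. acc=(acc<<6)|0x33=0x25C73
Completed: cp=U+25C73 (starts at byte 1)
Byte[5]=E4: 3-byte lead, need 2 cont bytes. acc=0x4
Byte[6]=AB: continuation. acc=(acc<<6)|0x2B=0x12B
Byte[7]=9A: continuation. acc=(acc<<6)|0x1A=0x4ADA
Completed: cp=U+4ADA (starts at byte 5)
Byte[8]=79: 1-byte ASCII. cp=U+0079

Answer: 0 1 5 8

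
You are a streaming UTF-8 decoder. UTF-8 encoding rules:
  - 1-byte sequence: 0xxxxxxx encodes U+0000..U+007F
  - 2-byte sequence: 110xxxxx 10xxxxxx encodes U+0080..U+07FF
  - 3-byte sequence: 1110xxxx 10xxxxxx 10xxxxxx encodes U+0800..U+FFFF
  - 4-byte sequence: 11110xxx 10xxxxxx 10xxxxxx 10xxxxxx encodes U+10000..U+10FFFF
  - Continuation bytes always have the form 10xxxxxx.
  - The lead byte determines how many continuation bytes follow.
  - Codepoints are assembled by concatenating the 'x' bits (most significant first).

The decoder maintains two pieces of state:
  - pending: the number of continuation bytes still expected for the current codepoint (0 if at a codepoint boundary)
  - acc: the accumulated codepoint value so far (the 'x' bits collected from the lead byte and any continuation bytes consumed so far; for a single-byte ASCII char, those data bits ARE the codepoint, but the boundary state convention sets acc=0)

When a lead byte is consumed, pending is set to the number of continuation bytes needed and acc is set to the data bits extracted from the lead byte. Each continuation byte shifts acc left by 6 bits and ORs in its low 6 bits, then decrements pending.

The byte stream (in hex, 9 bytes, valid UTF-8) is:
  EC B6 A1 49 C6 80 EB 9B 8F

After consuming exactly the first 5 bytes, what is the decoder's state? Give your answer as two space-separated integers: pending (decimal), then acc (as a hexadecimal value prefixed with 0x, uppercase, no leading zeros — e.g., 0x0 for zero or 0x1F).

Answer: 1 0x6

Derivation:
Byte[0]=EC: 3-byte lead. pending=2, acc=0xC
Byte[1]=B6: continuation. acc=(acc<<6)|0x36=0x336, pending=1
Byte[2]=A1: continuation. acc=(acc<<6)|0x21=0xCDA1, pending=0
Byte[3]=49: 1-byte. pending=0, acc=0x0
Byte[4]=C6: 2-byte lead. pending=1, acc=0x6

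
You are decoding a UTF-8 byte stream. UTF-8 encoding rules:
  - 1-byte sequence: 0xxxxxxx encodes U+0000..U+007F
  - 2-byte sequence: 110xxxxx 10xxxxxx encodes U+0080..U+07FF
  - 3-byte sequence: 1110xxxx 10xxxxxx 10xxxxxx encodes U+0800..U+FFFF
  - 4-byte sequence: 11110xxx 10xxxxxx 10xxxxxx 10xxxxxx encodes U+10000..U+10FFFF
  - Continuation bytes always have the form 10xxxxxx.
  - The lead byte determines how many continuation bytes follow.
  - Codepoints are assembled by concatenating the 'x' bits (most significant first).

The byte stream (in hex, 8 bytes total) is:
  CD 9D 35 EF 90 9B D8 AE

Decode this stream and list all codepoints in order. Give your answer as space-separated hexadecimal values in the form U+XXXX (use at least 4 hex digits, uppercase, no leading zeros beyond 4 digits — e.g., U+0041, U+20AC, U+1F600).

Answer: U+035D U+0035 U+F41B U+062E

Derivation:
Byte[0]=CD: 2-byte lead, need 1 cont bytes. acc=0xD
Byte[1]=9D: continuation. acc=(acc<<6)|0x1D=0x35D
Completed: cp=U+035D (starts at byte 0)
Byte[2]=35: 1-byte ASCII. cp=U+0035
Byte[3]=EF: 3-byte lead, need 2 cont bytes. acc=0xF
Byte[4]=90: continuation. acc=(acc<<6)|0x10=0x3D0
Byte[5]=9B: continuation. acc=(acc<<6)|0x1B=0xF41B
Completed: cp=U+F41B (starts at byte 3)
Byte[6]=D8: 2-byte lead, need 1 cont bytes. acc=0x18
Byte[7]=AE: continuation. acc=(acc<<6)|0x2E=0x62E
Completed: cp=U+062E (starts at byte 6)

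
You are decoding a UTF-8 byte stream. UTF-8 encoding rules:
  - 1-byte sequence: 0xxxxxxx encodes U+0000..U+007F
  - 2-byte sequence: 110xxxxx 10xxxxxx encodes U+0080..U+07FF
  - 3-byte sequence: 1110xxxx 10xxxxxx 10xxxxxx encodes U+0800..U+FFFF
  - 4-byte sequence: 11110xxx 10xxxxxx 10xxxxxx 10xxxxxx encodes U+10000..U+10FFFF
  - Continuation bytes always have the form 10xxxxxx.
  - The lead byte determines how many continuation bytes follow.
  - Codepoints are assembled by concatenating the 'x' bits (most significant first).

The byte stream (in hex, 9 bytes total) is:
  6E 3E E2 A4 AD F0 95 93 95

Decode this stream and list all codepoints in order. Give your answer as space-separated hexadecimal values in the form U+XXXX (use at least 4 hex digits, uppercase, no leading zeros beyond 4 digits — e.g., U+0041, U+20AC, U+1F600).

Byte[0]=6E: 1-byte ASCII. cp=U+006E
Byte[1]=3E: 1-byte ASCII. cp=U+003E
Byte[2]=E2: 3-byte lead, need 2 cont bytes. acc=0x2
Byte[3]=A4: continuation. acc=(acc<<6)|0x24=0xA4
Byte[4]=AD: continuation. acc=(acc<<6)|0x2D=0x292D
Completed: cp=U+292D (starts at byte 2)
Byte[5]=F0: 4-byte lead, need 3 cont bytes. acc=0x0
Byte[6]=95: continuation. acc=(acc<<6)|0x15=0x15
Byte[7]=93: continuation. acc=(acc<<6)|0x13=0x553
Byte[8]=95: continuation. acc=(acc<<6)|0x15=0x154D5
Completed: cp=U+154D5 (starts at byte 5)

Answer: U+006E U+003E U+292D U+154D5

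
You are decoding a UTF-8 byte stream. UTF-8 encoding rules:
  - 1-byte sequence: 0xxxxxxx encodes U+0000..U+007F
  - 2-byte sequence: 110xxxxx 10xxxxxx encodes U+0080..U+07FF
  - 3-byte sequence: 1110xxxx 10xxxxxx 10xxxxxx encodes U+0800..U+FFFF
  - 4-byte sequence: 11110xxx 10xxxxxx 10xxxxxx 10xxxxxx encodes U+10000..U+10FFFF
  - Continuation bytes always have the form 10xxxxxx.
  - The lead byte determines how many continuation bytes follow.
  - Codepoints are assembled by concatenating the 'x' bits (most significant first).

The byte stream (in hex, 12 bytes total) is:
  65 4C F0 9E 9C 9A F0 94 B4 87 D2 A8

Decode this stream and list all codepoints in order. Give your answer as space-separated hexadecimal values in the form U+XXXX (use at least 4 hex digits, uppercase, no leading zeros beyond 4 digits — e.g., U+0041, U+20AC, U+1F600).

Byte[0]=65: 1-byte ASCII. cp=U+0065
Byte[1]=4C: 1-byte ASCII. cp=U+004C
Byte[2]=F0: 4-byte lead, need 3 cont bytes. acc=0x0
Byte[3]=9E: continuation. acc=(acc<<6)|0x1E=0x1E
Byte[4]=9C: continuation. acc=(acc<<6)|0x1C=0x79C
Byte[5]=9A: continuation. acc=(acc<<6)|0x1A=0x1E71A
Completed: cp=U+1E71A (starts at byte 2)
Byte[6]=F0: 4-byte lead, need 3 cont bytes. acc=0x0
Byte[7]=94: continuation. acc=(acc<<6)|0x14=0x14
Byte[8]=B4: continuation. acc=(acc<<6)|0x34=0x534
Byte[9]=87: continuation. acc=(acc<<6)|0x07=0x14D07
Completed: cp=U+14D07 (starts at byte 6)
Byte[10]=D2: 2-byte lead, need 1 cont bytes. acc=0x12
Byte[11]=A8: continuation. acc=(acc<<6)|0x28=0x4A8
Completed: cp=U+04A8 (starts at byte 10)

Answer: U+0065 U+004C U+1E71A U+14D07 U+04A8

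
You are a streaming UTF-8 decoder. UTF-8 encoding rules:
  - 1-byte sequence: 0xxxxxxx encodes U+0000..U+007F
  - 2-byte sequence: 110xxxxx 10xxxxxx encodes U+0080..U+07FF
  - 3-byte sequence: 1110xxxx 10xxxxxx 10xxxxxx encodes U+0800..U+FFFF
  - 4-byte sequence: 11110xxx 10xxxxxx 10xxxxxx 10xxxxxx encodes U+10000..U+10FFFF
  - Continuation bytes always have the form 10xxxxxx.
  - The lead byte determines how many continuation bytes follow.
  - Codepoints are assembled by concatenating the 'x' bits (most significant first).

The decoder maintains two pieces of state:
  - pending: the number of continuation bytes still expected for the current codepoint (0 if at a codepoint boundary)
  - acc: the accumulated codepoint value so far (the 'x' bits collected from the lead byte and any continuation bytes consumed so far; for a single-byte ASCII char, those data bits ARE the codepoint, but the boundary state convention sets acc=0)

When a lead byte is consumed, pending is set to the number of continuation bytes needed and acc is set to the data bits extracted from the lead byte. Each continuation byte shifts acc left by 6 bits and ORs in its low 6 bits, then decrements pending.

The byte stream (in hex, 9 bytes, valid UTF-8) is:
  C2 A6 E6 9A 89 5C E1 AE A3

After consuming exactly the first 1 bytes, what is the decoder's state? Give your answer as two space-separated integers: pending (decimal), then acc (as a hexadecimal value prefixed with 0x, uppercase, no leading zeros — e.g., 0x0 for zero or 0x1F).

Byte[0]=C2: 2-byte lead. pending=1, acc=0x2

Answer: 1 0x2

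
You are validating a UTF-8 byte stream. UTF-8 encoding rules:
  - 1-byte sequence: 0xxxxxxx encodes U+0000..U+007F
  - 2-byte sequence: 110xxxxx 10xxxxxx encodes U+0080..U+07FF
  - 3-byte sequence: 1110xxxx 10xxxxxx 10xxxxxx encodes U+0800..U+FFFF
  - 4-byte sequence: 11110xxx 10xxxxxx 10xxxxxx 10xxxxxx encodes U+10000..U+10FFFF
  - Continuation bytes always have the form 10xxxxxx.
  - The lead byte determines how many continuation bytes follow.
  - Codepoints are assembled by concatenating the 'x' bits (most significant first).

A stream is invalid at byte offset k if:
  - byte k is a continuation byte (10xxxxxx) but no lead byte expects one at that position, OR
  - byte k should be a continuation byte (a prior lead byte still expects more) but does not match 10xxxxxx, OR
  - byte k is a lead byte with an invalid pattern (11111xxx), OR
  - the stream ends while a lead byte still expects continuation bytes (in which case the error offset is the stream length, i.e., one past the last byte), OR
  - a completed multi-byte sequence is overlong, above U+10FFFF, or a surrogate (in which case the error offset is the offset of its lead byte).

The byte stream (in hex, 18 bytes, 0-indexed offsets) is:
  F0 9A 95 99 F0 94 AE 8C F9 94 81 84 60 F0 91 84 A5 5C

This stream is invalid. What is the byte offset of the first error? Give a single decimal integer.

Byte[0]=F0: 4-byte lead, need 3 cont bytes. acc=0x0
Byte[1]=9A: continuation. acc=(acc<<6)|0x1A=0x1A
Byte[2]=95: continuation. acc=(acc<<6)|0x15=0x695
Byte[3]=99: continuation. acc=(acc<<6)|0x19=0x1A559
Completed: cp=U+1A559 (starts at byte 0)
Byte[4]=F0: 4-byte lead, need 3 cont bytes. acc=0x0
Byte[5]=94: continuation. acc=(acc<<6)|0x14=0x14
Byte[6]=AE: continuation. acc=(acc<<6)|0x2E=0x52E
Byte[7]=8C: continuation. acc=(acc<<6)|0x0C=0x14B8C
Completed: cp=U+14B8C (starts at byte 4)
Byte[8]=F9: INVALID lead byte (not 0xxx/110x/1110/11110)

Answer: 8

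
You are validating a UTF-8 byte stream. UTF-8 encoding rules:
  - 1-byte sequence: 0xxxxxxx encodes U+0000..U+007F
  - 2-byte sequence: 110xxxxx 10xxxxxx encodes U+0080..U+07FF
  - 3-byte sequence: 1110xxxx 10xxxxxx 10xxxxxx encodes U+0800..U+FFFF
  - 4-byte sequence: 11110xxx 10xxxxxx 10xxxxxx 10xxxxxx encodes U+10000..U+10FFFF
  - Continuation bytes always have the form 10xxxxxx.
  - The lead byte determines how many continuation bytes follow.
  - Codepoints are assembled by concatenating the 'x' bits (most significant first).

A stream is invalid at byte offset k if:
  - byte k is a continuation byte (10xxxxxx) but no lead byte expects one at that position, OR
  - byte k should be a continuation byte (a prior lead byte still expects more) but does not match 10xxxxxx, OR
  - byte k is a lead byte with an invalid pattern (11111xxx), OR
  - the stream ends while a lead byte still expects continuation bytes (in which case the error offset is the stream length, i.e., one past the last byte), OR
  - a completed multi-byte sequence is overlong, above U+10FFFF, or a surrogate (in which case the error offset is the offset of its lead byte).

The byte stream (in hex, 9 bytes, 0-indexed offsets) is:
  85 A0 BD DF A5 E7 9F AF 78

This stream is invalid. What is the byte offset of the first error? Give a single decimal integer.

Answer: 0

Derivation:
Byte[0]=85: INVALID lead byte (not 0xxx/110x/1110/11110)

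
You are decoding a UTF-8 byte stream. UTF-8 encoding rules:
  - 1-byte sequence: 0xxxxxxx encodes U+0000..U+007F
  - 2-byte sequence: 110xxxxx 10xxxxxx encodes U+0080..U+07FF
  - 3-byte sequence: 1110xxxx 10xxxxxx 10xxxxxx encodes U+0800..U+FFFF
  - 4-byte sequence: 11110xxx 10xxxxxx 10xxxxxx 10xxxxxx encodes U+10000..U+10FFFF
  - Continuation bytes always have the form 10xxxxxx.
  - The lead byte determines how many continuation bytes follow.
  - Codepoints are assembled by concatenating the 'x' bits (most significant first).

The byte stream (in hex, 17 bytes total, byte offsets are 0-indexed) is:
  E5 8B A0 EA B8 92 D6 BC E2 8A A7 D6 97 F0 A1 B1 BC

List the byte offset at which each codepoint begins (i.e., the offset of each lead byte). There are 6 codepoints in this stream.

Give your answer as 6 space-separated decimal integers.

Byte[0]=E5: 3-byte lead, need 2 cont bytes. acc=0x5
Byte[1]=8B: continuation. acc=(acc<<6)|0x0B=0x14B
Byte[2]=A0: continuation. acc=(acc<<6)|0x20=0x52E0
Completed: cp=U+52E0 (starts at byte 0)
Byte[3]=EA: 3-byte lead, need 2 cont bytes. acc=0xA
Byte[4]=B8: continuation. acc=(acc<<6)|0x38=0x2B8
Byte[5]=92: continuation. acc=(acc<<6)|0x12=0xAE12
Completed: cp=U+AE12 (starts at byte 3)
Byte[6]=D6: 2-byte lead, need 1 cont bytes. acc=0x16
Byte[7]=BC: continuation. acc=(acc<<6)|0x3C=0x5BC
Completed: cp=U+05BC (starts at byte 6)
Byte[8]=E2: 3-byte lead, need 2 cont bytes. acc=0x2
Byte[9]=8A: continuation. acc=(acc<<6)|0x0A=0x8A
Byte[10]=A7: continuation. acc=(acc<<6)|0x27=0x22A7
Completed: cp=U+22A7 (starts at byte 8)
Byte[11]=D6: 2-byte lead, need 1 cont bytes. acc=0x16
Byte[12]=97: continuation. acc=(acc<<6)|0x17=0x597
Completed: cp=U+0597 (starts at byte 11)
Byte[13]=F0: 4-byte lead, need 3 cont bytes. acc=0x0
Byte[14]=A1: continuation. acc=(acc<<6)|0x21=0x21
Byte[15]=B1: continuation. acc=(acc<<6)|0x31=0x871
Byte[16]=BC: continuation. acc=(acc<<6)|0x3C=0x21C7C
Completed: cp=U+21C7C (starts at byte 13)

Answer: 0 3 6 8 11 13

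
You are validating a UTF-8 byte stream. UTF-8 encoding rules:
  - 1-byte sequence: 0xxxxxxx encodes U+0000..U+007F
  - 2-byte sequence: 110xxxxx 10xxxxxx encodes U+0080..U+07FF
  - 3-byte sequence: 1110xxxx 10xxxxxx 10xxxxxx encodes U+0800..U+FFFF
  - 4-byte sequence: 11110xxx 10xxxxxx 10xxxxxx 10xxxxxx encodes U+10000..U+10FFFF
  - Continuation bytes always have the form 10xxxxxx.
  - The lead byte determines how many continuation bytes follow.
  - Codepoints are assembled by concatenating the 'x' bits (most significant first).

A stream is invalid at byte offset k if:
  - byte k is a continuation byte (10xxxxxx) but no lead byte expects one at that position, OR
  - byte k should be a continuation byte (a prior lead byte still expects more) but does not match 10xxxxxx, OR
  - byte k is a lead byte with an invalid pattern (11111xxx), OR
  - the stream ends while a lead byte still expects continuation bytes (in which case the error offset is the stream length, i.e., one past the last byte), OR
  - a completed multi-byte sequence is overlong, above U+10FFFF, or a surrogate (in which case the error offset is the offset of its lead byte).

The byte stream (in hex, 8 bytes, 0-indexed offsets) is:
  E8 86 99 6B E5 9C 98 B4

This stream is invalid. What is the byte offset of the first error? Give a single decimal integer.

Answer: 7

Derivation:
Byte[0]=E8: 3-byte lead, need 2 cont bytes. acc=0x8
Byte[1]=86: continuation. acc=(acc<<6)|0x06=0x206
Byte[2]=99: continuation. acc=(acc<<6)|0x19=0x8199
Completed: cp=U+8199 (starts at byte 0)
Byte[3]=6B: 1-byte ASCII. cp=U+006B
Byte[4]=E5: 3-byte lead, need 2 cont bytes. acc=0x5
Byte[5]=9C: continuation. acc=(acc<<6)|0x1C=0x15C
Byte[6]=98: continuation. acc=(acc<<6)|0x18=0x5718
Completed: cp=U+5718 (starts at byte 4)
Byte[7]=B4: INVALID lead byte (not 0xxx/110x/1110/11110)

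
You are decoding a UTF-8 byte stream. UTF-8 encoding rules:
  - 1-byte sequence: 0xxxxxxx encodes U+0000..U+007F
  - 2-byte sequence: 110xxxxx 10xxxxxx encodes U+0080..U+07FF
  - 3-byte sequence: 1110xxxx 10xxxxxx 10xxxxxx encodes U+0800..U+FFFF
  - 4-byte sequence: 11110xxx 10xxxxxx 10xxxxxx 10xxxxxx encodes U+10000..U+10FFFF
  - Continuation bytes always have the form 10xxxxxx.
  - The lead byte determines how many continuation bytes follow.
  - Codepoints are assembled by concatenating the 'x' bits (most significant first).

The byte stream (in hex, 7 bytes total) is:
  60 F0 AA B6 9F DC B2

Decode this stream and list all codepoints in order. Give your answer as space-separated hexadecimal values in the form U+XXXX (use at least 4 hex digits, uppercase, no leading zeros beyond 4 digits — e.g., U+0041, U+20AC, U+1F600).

Answer: U+0060 U+2AD9F U+0732

Derivation:
Byte[0]=60: 1-byte ASCII. cp=U+0060
Byte[1]=F0: 4-byte lead, need 3 cont bytes. acc=0x0
Byte[2]=AA: continuation. acc=(acc<<6)|0x2A=0x2A
Byte[3]=B6: continuation. acc=(acc<<6)|0x36=0xAB6
Byte[4]=9F: continuation. acc=(acc<<6)|0x1F=0x2AD9F
Completed: cp=U+2AD9F (starts at byte 1)
Byte[5]=DC: 2-byte lead, need 1 cont bytes. acc=0x1C
Byte[6]=B2: continuation. acc=(acc<<6)|0x32=0x732
Completed: cp=U+0732 (starts at byte 5)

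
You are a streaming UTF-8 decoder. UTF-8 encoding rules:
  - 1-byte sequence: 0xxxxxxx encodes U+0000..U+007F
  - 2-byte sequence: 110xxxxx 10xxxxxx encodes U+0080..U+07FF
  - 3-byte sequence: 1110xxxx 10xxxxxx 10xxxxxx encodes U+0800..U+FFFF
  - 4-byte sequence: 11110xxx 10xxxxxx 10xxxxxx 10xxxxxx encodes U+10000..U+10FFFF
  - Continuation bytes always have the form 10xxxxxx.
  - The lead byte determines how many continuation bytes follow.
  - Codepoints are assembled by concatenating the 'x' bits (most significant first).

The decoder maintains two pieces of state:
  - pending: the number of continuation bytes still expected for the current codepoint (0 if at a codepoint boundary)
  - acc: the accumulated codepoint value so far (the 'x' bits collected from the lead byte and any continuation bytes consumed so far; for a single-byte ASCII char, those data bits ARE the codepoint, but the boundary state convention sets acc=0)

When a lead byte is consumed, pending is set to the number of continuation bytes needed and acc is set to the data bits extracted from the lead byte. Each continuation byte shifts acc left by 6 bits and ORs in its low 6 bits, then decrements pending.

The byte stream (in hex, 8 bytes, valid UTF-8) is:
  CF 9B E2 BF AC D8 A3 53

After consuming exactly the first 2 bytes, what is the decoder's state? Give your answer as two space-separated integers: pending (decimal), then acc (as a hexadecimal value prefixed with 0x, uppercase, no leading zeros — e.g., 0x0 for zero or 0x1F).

Byte[0]=CF: 2-byte lead. pending=1, acc=0xF
Byte[1]=9B: continuation. acc=(acc<<6)|0x1B=0x3DB, pending=0

Answer: 0 0x3DB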